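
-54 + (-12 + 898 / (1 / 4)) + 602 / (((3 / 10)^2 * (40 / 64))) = 128054 / 9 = 14228.22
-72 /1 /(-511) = 0.14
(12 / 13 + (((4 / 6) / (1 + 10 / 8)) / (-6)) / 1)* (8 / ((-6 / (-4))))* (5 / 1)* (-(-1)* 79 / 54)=2907200 / 85293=34.08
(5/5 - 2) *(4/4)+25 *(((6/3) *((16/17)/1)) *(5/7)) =3881/119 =32.61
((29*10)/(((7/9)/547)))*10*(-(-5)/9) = 7931500/7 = 1133071.43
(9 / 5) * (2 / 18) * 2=2 / 5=0.40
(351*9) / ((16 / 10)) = 15795 / 8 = 1974.38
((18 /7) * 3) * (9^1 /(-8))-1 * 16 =-691 /28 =-24.68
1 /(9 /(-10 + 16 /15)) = -134 /135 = -0.99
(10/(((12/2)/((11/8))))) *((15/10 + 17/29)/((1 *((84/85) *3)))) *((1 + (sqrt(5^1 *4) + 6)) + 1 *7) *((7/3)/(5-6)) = -3959725/75168-565675 *sqrt(5)/75168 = -69.51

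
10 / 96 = 5 / 48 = 0.10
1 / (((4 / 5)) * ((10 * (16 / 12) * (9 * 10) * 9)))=1 / 8640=0.00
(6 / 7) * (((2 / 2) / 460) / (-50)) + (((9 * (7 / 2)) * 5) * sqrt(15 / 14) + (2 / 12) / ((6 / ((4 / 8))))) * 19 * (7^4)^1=918082321 / 1449000 + 2052855 * sqrt(210) / 4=7437807.40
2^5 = 32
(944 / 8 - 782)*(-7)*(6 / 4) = 6972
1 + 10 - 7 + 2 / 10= 21 / 5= 4.20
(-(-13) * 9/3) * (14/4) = 273/2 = 136.50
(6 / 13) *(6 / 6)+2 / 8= 37 / 52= 0.71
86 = 86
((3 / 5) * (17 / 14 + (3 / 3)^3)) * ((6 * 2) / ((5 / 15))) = 1674 / 35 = 47.83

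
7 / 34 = 0.21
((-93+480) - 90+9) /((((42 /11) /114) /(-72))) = -657812.57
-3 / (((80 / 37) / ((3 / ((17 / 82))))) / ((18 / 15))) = -40959 / 1700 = -24.09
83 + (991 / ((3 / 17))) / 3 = 17594 / 9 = 1954.89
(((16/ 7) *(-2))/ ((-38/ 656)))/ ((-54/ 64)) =-93.53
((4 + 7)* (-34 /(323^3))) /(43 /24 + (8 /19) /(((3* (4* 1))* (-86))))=-0.00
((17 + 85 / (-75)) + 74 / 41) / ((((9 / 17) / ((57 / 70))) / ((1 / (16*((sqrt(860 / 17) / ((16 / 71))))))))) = 877591*sqrt(3655) / 985737375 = 0.05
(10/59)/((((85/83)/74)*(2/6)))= 36852/1003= 36.74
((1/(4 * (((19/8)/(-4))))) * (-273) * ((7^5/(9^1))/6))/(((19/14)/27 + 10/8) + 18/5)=7300.89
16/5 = 3.20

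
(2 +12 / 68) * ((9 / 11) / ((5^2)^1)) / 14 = 333 / 65450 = 0.01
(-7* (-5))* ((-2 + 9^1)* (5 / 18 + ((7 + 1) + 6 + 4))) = 80605 / 18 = 4478.06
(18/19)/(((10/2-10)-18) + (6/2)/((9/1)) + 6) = -27/475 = -0.06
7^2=49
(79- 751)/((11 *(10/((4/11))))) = -1344/605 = -2.22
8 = 8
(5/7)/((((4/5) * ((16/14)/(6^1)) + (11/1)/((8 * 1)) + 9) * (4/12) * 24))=75/8843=0.01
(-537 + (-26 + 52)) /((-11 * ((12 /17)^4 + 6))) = 42679231 /5740482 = 7.43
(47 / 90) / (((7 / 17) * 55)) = 799 / 34650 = 0.02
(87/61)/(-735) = -29/14945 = -0.00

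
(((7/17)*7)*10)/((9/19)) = 9310/153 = 60.85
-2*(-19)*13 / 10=247 / 5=49.40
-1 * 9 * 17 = -153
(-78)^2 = 6084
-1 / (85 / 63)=-63 / 85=-0.74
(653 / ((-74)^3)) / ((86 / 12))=-1959 / 8712316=-0.00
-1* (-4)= 4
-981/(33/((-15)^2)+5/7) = -515025/452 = -1139.44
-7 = -7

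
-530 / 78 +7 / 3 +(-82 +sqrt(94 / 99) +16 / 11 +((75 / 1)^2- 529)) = sqrt(1034) / 33 +716572 / 143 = 5011.97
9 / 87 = 3 / 29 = 0.10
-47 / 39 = -1.21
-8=-8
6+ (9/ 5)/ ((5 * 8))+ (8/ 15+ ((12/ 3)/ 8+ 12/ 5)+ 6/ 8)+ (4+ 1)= 15.23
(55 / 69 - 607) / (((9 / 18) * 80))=-10457 / 690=-15.16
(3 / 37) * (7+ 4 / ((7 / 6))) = 0.85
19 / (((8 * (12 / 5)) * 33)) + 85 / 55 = 4991 / 3168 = 1.58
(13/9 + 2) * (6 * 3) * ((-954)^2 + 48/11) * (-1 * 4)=-2482808352/11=-225709850.18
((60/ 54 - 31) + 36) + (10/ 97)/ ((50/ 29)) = 26936/ 4365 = 6.17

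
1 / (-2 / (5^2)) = -25 / 2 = -12.50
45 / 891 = 0.05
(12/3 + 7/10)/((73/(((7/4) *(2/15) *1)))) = 329/21900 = 0.02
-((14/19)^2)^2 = -38416/130321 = -0.29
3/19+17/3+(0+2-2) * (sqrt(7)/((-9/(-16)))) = 332/57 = 5.82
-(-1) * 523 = 523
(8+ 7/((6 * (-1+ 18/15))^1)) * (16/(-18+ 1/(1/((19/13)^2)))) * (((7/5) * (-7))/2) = 392756/5745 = 68.36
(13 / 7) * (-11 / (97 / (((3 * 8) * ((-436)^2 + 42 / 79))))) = -51540492432 / 53641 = -960841.38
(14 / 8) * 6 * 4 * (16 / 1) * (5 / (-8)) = -420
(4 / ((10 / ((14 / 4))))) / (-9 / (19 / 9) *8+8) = -133 / 2480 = -0.05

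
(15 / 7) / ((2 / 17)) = 255 / 14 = 18.21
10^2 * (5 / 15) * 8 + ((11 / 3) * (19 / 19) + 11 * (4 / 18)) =2455 / 9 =272.78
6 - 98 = -92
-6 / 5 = -1.20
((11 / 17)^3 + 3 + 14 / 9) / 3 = 213412 / 132651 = 1.61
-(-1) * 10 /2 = 5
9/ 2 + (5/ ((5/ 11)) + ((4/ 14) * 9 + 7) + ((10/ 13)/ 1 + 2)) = 5067/ 182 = 27.84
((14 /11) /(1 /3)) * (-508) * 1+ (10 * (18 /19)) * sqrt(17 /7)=-1924.87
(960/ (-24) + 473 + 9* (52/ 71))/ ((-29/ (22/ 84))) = -343321/ 86478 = -3.97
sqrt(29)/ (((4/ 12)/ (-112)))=-336 * sqrt(29)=-1809.42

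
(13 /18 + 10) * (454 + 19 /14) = 4882.44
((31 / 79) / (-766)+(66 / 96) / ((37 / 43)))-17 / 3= -261599293 / 53736432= -4.87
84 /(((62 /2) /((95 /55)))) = 4.68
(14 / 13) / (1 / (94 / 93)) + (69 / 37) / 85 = 4222241 / 3802305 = 1.11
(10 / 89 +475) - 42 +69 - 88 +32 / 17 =629400 / 1513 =415.99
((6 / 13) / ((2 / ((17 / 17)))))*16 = 48 / 13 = 3.69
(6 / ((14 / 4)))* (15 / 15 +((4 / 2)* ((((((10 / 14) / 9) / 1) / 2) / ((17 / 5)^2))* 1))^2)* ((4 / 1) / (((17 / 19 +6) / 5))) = 503895920480 / 101326925511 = 4.97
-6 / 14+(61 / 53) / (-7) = -220 / 371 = -0.59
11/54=0.20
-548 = -548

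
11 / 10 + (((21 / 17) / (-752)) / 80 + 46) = 48170091 / 1022720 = 47.10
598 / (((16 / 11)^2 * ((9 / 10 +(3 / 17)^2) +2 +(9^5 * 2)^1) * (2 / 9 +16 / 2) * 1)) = 470507895 / 1616452168576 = 0.00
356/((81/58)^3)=69459872/531441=130.70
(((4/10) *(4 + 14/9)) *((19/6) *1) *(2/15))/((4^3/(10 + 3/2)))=437/2592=0.17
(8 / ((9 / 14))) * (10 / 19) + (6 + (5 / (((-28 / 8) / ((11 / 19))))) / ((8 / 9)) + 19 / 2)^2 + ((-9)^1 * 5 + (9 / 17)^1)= 7549858697 / 43302672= 174.35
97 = 97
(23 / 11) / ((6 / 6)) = 23 / 11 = 2.09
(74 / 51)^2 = 2.11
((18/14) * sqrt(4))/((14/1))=9/49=0.18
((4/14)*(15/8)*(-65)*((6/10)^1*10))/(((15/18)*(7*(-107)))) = 1755/5243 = 0.33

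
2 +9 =11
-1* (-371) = 371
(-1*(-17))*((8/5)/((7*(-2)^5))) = -17/140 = -0.12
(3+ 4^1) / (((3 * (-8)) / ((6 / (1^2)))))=-1.75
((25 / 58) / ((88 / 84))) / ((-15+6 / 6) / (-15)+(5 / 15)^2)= 23625 / 59972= 0.39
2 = 2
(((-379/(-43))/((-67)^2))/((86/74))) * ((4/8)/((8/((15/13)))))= 210345/1726433488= 0.00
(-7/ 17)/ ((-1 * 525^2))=1/ 669375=0.00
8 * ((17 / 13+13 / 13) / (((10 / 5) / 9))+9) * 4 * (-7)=-56448 / 13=-4342.15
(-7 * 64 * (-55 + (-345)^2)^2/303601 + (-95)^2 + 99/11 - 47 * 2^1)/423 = -6338215490260/128423223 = -49354.12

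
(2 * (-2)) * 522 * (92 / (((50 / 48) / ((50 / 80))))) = -576288 / 5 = -115257.60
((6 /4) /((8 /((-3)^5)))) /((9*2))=-81 /32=-2.53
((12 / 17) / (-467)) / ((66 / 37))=-74 / 87329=-0.00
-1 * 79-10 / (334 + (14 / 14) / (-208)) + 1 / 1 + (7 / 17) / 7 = -92084435 / 1181007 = -77.97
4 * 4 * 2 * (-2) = -64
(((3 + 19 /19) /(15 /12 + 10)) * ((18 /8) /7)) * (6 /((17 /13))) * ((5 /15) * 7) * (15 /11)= 312 /187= 1.67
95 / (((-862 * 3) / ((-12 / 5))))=38 / 431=0.09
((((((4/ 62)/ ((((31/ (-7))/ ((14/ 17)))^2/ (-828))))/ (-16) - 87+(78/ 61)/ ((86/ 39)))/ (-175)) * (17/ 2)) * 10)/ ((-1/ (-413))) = 114991979553282/ 6642052405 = 17312.72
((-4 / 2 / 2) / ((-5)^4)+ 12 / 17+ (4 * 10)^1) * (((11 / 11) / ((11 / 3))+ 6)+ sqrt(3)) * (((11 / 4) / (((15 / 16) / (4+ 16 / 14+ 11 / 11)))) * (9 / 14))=1227386754 * sqrt(3) / 2603125+ 7699062366 / 2603125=3774.29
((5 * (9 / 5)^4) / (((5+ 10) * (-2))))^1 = -2187 / 1250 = -1.75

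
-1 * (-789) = 789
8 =8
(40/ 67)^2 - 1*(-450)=2021650/ 4489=450.36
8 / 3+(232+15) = 749 / 3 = 249.67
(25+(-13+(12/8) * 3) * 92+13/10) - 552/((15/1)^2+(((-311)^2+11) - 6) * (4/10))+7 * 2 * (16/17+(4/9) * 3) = -23944271653/33078090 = -723.87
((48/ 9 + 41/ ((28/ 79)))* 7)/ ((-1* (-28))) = 10165/ 336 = 30.25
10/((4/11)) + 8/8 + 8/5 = 301/10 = 30.10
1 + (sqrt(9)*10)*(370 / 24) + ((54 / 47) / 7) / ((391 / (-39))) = 119244141 / 257278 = 463.48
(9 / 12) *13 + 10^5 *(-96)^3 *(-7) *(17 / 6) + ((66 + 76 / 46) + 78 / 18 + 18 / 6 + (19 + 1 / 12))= 242152243214327 / 138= 1754726400103.82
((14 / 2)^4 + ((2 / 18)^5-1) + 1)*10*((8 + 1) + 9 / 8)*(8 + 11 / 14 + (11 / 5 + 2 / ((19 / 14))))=1174690433575 / 387828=3028895.37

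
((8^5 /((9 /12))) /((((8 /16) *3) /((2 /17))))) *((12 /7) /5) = 2097152 /1785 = 1174.88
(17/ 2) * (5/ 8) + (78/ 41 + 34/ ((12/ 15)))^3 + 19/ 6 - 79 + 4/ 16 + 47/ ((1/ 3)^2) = 290776723777/ 3308208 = 87895.54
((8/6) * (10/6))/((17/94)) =1880/153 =12.29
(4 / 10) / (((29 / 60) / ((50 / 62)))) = 600 / 899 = 0.67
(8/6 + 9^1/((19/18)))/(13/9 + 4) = 1686/931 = 1.81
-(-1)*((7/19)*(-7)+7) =84/19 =4.42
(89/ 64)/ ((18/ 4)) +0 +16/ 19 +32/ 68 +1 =243883/ 93024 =2.62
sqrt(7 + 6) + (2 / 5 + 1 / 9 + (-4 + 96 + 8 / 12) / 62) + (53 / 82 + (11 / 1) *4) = sqrt(13) + 5336531 / 114390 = 50.26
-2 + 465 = 463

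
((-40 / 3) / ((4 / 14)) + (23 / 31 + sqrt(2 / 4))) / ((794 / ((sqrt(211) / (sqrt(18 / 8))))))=sqrt(211) * (-8542 + 93 * sqrt(2)) / 221526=-0.55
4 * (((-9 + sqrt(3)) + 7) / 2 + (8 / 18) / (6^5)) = -17495 / 4374 + 2 * sqrt(3) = -0.54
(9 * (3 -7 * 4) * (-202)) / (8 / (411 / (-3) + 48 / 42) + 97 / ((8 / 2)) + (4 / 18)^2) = 4668078600 / 2489693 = 1874.96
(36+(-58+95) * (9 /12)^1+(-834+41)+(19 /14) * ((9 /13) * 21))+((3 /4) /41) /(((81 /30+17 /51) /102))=-708.90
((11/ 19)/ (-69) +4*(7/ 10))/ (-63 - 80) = -18299/ 937365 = -0.02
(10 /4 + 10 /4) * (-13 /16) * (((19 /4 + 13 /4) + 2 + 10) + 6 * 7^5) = -3278015 /8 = -409751.88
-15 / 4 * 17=-255 / 4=-63.75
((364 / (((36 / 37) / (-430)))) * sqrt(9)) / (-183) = 1447810 / 549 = 2637.18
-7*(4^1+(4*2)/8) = -35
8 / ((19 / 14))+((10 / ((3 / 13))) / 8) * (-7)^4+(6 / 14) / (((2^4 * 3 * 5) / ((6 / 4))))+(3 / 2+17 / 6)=276972977 / 21280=13015.65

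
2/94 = 0.02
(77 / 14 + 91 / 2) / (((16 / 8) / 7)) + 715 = 1787 / 2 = 893.50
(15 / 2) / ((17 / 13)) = 195 / 34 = 5.74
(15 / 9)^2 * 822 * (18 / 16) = 10275 / 4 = 2568.75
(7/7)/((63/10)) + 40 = 2530/63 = 40.16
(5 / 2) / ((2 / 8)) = 10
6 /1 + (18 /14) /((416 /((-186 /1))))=7899 /1456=5.43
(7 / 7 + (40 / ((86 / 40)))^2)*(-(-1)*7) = 4492943 / 1849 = 2429.93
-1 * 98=-98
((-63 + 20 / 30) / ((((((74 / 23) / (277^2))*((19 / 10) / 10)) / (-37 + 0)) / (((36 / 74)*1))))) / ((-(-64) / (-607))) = -15023770305225 / 11248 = -1335683704.23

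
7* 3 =21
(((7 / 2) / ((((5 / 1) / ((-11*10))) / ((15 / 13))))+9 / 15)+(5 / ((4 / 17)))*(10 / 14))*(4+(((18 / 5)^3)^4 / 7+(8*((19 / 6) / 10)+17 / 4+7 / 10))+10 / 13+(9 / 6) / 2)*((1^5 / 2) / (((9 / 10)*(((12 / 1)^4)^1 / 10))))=-11999665285547861136499 / 905527350000000000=-13251.58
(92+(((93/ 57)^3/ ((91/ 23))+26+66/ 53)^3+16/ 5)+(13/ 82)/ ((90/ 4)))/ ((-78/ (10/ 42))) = -763576558392910917703384060513/ 10940683692216247042391887023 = -69.79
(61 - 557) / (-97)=496 / 97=5.11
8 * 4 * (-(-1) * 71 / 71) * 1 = 32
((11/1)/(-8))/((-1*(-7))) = -11/56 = -0.20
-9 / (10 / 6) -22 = -137 / 5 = -27.40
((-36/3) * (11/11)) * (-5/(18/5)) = 50/3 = 16.67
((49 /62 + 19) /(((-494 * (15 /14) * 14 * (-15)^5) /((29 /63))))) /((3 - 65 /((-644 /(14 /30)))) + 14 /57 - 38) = -667 /14299164140625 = -0.00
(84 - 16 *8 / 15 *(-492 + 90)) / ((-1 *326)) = -8786 / 815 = -10.78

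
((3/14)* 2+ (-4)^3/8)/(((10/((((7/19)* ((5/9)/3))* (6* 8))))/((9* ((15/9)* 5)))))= -10600/57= -185.96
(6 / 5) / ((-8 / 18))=-27 / 10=-2.70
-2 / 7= -0.29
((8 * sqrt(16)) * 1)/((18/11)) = 176/9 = 19.56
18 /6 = 3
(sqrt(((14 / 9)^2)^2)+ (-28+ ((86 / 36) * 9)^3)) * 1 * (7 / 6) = 44964437 / 3888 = 11564.93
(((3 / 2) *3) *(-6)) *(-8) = 216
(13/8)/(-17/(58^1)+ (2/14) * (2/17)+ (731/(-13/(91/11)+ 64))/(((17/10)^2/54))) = 0.01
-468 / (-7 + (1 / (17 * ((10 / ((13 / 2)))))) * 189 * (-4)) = 9945 / 763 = 13.03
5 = 5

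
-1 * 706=-706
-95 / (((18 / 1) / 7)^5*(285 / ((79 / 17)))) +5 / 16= 28787237 / 96367968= 0.30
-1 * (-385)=385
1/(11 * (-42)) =-1/462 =-0.00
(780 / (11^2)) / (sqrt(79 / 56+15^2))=1560*sqrt(177506) / 1534159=0.43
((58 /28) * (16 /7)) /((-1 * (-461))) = 232 /22589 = 0.01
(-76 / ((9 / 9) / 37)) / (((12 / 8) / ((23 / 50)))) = -64676 / 75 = -862.35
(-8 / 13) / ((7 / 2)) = -0.18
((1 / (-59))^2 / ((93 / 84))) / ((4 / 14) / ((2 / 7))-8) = -4 / 107911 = -0.00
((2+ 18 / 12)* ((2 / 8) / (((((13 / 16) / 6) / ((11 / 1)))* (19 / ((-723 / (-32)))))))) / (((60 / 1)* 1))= 55671 / 39520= 1.41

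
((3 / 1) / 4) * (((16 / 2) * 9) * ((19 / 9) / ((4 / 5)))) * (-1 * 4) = -570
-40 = -40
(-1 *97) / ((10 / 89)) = -8633 / 10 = -863.30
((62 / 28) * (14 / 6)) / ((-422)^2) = 31 / 1068504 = 0.00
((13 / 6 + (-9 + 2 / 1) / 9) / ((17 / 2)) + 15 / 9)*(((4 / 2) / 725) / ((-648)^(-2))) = 5225472 / 2465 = 2119.87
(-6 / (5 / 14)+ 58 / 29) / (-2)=37 / 5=7.40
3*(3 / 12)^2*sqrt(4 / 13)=3*sqrt(13) / 104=0.10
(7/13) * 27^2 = 5103/13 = 392.54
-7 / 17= -0.41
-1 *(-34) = 34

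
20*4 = 80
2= 2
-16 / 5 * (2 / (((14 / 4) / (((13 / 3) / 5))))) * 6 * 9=-14976 / 175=-85.58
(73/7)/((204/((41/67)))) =2993/95676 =0.03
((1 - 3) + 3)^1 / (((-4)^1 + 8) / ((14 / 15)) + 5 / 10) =14 / 67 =0.21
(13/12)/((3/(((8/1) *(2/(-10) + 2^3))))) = 338/15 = 22.53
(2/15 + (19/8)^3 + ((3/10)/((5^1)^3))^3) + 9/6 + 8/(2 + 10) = 1962060548603/125000000000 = 15.70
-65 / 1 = -65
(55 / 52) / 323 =0.00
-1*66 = -66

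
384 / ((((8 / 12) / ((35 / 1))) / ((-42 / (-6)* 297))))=41912640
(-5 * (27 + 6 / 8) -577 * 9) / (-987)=7109 / 1316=5.40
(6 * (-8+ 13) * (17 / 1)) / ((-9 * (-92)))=85 / 138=0.62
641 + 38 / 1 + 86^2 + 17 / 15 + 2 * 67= 123152 / 15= 8210.13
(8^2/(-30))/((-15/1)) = 32/225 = 0.14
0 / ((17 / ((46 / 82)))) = 0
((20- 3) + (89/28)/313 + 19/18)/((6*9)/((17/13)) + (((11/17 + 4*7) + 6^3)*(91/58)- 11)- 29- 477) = -0.20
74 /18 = 37 /9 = 4.11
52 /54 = 26 /27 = 0.96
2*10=20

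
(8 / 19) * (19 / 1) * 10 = 80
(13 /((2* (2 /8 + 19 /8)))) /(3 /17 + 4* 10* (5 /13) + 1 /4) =45968 /293517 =0.16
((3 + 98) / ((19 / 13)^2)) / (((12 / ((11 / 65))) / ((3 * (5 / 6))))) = 14443 / 8664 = 1.67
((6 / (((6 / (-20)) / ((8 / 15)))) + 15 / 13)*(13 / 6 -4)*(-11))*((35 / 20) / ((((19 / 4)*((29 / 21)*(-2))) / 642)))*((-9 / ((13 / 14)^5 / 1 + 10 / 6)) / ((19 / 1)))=-1708885971212112 / 517576754903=-3301.71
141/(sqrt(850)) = 141*sqrt(34)/170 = 4.84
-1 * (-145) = 145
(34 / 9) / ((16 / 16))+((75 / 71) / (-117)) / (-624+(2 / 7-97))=31664543 / 8381763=3.78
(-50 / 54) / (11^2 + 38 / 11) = -0.01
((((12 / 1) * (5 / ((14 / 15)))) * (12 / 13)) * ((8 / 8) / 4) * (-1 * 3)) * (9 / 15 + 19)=-11340 / 13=-872.31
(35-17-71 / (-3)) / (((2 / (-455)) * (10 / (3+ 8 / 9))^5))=-955898125 / 11337408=-84.31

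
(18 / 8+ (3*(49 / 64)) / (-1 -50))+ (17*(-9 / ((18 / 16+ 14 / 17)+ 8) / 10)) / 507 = 2.20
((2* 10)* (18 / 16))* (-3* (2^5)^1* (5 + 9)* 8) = -241920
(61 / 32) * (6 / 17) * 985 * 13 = 2343315 / 272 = 8615.13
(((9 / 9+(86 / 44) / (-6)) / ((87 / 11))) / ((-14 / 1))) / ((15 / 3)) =-89 / 73080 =-0.00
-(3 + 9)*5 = -60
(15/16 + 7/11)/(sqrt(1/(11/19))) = 277 * sqrt(209)/3344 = 1.20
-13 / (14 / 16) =-14.86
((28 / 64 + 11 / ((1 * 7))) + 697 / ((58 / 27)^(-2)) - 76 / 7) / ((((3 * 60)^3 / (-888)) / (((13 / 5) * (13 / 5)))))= -1637566010821 / 496011600000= -3.30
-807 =-807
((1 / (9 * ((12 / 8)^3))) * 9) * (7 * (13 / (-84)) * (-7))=182 / 81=2.25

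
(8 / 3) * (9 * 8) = 192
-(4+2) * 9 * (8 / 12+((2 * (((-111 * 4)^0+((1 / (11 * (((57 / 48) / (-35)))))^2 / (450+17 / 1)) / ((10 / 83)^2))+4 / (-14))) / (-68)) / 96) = -164363694777 / 4569382048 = -35.97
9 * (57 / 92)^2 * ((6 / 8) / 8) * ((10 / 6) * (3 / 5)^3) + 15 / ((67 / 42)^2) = 182710048923 / 30395916800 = 6.01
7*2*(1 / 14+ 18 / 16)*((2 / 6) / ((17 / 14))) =469 / 102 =4.60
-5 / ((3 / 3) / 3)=-15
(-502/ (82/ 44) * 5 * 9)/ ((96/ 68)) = -8586.04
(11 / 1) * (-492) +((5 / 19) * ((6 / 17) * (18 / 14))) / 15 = -12236514 / 2261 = -5411.99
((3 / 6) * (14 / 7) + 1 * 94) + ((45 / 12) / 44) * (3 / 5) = 95.05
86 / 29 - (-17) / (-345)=29177 / 10005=2.92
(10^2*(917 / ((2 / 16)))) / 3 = 733600 / 3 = 244533.33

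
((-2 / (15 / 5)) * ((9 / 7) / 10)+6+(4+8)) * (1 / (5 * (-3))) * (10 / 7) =-418 / 245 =-1.71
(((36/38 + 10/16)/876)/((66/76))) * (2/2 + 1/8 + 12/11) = 15535/3391872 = 0.00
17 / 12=1.42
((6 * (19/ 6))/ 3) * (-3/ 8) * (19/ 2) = -361/ 16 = -22.56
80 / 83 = 0.96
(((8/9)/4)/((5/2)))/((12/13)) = 13/135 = 0.10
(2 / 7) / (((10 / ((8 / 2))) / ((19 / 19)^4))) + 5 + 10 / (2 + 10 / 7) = 3373 / 420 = 8.03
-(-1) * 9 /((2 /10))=45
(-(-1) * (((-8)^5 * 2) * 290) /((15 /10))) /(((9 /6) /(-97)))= 7374110720 /9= 819345635.56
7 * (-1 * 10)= -70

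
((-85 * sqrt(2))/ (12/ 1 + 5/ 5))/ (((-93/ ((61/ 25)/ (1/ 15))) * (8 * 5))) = 1037 * sqrt(2)/ 16120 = 0.09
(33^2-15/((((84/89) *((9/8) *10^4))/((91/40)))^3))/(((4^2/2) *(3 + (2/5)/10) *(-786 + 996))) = 11431886399998451183107/53613342720000000000000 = 0.21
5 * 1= 5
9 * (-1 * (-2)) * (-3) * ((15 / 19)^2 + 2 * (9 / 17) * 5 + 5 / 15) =-2071476 / 6137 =-337.54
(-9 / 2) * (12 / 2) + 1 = -26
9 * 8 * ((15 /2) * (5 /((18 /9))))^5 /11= 21357421875 /1408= 15168623.49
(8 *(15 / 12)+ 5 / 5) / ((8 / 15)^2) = 2475 / 64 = 38.67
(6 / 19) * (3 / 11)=18 / 209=0.09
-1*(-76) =76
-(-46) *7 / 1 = 322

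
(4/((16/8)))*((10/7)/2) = 10/7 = 1.43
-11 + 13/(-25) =-288/25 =-11.52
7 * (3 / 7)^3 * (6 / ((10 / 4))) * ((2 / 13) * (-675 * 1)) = -137.33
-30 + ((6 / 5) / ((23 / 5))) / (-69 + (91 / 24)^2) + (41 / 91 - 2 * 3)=-2341319011 / 65852059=-35.55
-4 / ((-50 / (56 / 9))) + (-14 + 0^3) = -3038 / 225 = -13.50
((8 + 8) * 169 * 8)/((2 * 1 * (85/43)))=465088/85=5471.62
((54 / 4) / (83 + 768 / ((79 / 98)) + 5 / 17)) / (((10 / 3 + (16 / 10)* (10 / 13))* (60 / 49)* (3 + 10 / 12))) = 0.00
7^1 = 7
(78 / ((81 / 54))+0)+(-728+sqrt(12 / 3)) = -674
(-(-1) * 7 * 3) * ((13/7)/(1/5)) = 195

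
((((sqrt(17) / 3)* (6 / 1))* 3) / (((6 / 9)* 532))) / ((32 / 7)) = 0.02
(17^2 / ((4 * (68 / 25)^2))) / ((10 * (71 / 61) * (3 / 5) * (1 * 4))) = 38125 / 109056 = 0.35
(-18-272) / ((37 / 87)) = -25230 / 37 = -681.89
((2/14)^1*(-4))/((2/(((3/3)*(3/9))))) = -2/21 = -0.10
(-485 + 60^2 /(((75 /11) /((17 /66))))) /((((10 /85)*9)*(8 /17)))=-100861 /144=-700.42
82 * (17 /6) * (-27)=-6273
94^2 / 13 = 8836 / 13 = 679.69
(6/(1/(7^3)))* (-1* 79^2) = -12843978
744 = 744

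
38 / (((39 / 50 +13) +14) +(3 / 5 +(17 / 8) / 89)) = 676400 / 505589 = 1.34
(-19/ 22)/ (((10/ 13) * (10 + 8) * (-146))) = 247/ 578160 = 0.00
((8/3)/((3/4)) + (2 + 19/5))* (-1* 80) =-6736/9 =-748.44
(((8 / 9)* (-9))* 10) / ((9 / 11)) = -880 / 9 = -97.78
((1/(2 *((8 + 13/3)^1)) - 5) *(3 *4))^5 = -51771002307376032/69343957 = -746582752.80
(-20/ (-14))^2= 2.04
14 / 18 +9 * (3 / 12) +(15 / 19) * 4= 4231 / 684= 6.19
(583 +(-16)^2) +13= 852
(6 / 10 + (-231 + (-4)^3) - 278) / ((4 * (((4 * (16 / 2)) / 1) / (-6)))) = 4293 / 160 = 26.83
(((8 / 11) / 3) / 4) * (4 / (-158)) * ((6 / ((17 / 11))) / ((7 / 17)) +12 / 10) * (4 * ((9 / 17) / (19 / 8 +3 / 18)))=-428544 / 31540355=-0.01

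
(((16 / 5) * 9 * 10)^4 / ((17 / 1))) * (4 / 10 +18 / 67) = 1541054398464 / 5695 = 270597787.26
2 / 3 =0.67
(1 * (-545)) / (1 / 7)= -3815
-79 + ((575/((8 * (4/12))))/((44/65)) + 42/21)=85021/352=241.54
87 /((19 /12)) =1044 /19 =54.95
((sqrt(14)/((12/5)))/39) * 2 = 5 * sqrt(14)/234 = 0.08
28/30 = 14/15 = 0.93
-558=-558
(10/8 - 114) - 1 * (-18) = -379/4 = -94.75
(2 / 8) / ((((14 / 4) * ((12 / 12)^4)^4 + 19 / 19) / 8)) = 0.44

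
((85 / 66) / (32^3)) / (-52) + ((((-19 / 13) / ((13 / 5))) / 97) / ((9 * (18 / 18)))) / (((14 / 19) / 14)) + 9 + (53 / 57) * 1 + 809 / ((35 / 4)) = 28963295851259557 / 282914496184320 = 102.37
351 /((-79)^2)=351 /6241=0.06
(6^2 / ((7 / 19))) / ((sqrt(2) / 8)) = 2736 * sqrt(2) / 7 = 552.76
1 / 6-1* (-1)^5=1.17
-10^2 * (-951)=95100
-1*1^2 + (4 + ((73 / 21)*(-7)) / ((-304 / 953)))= 72305 / 912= 79.28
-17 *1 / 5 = -17 / 5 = -3.40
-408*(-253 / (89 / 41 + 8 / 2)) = 16728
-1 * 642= -642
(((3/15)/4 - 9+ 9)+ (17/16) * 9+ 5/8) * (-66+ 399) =272727/80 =3409.09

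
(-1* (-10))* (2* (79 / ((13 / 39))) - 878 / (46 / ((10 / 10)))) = 4549.13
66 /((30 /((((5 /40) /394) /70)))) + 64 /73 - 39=-3070204797 /80533600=-38.12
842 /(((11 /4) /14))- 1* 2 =47130 /11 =4284.55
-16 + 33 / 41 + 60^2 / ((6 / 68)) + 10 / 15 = 5016613 / 123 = 40785.47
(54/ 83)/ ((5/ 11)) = 594/ 415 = 1.43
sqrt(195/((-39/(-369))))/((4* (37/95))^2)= 27075* sqrt(205)/21904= 17.70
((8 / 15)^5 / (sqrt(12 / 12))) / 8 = 4096 / 759375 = 0.01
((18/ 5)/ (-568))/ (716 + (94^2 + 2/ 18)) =-0.00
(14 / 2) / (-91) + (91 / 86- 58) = -63747 / 1118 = -57.02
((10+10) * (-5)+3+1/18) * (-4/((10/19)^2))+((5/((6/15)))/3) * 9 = 64682/45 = 1437.38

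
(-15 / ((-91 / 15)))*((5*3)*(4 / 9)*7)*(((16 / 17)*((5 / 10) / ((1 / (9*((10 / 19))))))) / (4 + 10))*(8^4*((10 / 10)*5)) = 11059200000 / 29393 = 376252.85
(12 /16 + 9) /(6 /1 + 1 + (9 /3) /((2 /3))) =39 /46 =0.85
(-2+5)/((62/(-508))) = -762/31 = -24.58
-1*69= -69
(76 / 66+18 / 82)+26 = 37033 / 1353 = 27.37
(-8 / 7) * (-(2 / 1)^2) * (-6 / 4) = -48 / 7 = -6.86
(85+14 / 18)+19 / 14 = 10979 / 126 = 87.13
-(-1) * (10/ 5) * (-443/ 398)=-2.23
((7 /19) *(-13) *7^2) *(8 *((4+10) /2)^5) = -599539304 /19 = -31554700.21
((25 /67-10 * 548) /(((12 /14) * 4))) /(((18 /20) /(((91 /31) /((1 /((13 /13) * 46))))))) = -26894474425 /112158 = -239790.96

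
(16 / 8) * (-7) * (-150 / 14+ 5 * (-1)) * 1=220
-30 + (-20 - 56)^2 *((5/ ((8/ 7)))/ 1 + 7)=65672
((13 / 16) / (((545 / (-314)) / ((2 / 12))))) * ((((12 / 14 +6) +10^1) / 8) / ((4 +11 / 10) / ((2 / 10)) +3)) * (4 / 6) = -120419 / 31313520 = -0.00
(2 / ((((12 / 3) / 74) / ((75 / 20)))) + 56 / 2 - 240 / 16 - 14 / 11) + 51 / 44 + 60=2328 / 11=211.64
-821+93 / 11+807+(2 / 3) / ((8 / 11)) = -611 / 132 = -4.63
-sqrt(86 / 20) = -sqrt(430) / 10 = -2.07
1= 1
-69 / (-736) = 0.09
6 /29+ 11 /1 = 325 /29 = 11.21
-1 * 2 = -2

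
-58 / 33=-1.76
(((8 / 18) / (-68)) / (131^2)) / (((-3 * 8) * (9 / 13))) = 13 / 567136728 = 0.00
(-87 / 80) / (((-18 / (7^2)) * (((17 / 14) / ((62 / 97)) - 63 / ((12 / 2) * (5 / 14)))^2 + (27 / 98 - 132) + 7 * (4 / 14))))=47795335 / 10115333658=0.00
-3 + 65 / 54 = -97 / 54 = -1.80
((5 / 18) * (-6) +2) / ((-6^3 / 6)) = -0.01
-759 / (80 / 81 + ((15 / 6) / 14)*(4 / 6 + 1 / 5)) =-1721412 / 2591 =-664.38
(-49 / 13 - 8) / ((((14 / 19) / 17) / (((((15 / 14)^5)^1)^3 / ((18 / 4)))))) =-2404475352081298828125 / 14156696695760912384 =-169.85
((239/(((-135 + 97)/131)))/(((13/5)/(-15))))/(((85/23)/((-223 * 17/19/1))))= -2408757915/9386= -256633.06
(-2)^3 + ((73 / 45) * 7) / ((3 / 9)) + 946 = 972.07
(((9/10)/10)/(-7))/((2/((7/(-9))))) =1/200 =0.00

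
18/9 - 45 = -43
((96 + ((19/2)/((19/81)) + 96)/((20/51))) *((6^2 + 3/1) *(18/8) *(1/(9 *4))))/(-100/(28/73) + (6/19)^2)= -1750596939/421486720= -4.15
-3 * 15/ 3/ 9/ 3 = -5/ 9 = -0.56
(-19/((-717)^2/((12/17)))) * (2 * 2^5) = -4864/2913171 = -0.00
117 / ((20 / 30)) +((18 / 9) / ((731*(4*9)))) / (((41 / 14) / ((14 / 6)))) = 284035265 / 1618434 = 175.50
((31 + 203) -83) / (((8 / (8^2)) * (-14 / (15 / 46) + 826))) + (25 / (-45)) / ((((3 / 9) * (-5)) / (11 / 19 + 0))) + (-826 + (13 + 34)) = -260197796 / 334761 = -777.26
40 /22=20 /11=1.82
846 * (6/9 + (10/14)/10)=4371/7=624.43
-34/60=-17/30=-0.57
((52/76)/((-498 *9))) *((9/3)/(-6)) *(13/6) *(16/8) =169/510948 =0.00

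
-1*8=-8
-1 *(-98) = 98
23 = 23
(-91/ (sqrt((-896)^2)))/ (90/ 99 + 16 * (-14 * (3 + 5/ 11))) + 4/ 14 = 167501/ 585984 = 0.29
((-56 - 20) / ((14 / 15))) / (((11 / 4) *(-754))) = 1140 / 29029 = 0.04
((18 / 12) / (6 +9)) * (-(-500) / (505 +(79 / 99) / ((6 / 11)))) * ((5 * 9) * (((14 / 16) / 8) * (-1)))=-30375 / 62512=-0.49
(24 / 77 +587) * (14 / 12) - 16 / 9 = 135317 / 198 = 683.42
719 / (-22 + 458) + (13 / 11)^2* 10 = 823839 / 52756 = 15.62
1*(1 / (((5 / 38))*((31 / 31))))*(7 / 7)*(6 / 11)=228 / 55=4.15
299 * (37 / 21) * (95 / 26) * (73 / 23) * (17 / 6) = 4362115 / 252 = 17309.98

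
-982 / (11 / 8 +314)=-7856 / 2523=-3.11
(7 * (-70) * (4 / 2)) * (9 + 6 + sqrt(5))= -14700 - 980 * sqrt(5)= -16891.35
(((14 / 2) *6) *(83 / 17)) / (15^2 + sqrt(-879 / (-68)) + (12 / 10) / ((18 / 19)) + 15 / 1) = 756950040 / 890409173-1568700 *sqrt(14943) / 15136955941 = 0.84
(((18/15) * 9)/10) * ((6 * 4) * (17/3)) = 3672/25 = 146.88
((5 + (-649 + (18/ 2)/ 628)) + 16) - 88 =-449639/ 628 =-715.99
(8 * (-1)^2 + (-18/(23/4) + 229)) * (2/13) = 10758/299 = 35.98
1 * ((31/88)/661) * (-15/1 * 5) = -2325/58168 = -0.04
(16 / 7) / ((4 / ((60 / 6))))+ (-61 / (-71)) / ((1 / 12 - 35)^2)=5.71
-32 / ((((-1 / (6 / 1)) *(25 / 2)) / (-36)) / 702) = -9704448 / 25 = -388177.92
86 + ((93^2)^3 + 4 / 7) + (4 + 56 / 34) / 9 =230975495522423 / 357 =646990183536.20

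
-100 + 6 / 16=-797 / 8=-99.62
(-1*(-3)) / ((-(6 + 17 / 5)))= -15 / 47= -0.32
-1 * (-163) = 163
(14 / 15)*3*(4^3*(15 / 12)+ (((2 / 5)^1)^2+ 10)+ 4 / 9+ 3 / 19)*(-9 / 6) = -2716063 / 7125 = -381.20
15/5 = 3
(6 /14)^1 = 3 /7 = 0.43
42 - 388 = -346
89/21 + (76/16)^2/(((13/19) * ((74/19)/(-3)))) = -6840335/323232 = -21.16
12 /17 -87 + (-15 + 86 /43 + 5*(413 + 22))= 35287 /17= 2075.71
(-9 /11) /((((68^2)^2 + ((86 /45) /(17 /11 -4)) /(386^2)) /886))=-721767168180 /21288704198694317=-0.00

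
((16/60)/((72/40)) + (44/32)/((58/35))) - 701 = -8769877/12528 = -700.02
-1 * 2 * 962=-1924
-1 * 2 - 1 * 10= -12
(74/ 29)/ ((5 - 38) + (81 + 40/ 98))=1813/ 34394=0.05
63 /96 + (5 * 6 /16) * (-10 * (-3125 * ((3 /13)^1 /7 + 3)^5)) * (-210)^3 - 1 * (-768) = -139266809603418.19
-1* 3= -3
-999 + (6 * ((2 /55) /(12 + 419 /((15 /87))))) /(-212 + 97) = -15431468097 /15446915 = -999.00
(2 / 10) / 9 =1 / 45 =0.02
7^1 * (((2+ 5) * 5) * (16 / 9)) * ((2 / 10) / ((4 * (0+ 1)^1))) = 196 / 9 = 21.78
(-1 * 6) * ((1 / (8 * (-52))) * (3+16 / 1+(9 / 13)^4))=411915 / 1485172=0.28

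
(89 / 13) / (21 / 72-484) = -2136 / 150917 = -0.01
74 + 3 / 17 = 1261 / 17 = 74.18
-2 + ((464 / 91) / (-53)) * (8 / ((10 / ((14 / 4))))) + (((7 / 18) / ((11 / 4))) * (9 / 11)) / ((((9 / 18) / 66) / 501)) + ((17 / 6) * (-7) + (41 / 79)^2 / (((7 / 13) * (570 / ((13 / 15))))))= 10799366622639398 / 1415468629575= 7629.53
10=10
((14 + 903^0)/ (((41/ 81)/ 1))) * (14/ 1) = 414.88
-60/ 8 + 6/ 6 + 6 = -1/ 2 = -0.50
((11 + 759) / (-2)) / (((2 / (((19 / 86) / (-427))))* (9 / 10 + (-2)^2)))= 5225 / 257054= 0.02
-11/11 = -1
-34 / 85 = -2 / 5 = -0.40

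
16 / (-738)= -8 / 369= -0.02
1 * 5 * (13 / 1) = 65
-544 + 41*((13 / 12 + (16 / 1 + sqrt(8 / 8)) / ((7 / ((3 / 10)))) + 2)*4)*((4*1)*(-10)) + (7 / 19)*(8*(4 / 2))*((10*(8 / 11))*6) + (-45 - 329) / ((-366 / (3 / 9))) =-20314631083 / 803187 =-25292.53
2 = 2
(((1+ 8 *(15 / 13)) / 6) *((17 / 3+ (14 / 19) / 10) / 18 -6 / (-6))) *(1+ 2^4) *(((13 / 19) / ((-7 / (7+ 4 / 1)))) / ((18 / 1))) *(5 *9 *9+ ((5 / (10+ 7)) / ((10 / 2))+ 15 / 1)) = -265738033 / 277020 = -959.27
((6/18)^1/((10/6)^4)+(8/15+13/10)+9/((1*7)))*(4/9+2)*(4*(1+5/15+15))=25566772/50625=505.02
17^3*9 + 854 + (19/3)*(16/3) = 405943/9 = 45104.78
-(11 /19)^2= -121 /361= -0.34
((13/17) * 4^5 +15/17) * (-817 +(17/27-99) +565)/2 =-63036710/459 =-137334.88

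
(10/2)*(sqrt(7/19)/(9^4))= 5*sqrt(133)/124659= 0.00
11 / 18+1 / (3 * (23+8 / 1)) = 347 / 558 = 0.62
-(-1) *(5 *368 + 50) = 1890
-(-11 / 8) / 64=11 / 512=0.02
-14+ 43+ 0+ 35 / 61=1804 / 61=29.57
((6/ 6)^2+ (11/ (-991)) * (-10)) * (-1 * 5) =-5.55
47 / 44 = 1.07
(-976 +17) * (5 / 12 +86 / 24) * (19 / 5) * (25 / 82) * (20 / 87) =-3644200 / 3567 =-1021.64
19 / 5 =3.80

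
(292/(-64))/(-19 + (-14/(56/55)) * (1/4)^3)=1168/4919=0.24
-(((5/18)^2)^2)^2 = -390625/11019960576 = -0.00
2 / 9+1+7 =74 / 9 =8.22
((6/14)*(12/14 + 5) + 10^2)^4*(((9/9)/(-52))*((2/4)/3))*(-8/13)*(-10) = -6365795936198410/2922754107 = -2178012.83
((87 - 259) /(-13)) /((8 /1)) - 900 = -898.35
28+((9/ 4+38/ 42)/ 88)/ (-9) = 1862519/ 66528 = 28.00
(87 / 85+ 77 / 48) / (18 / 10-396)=-10721 / 1608336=-0.01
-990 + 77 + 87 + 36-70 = -860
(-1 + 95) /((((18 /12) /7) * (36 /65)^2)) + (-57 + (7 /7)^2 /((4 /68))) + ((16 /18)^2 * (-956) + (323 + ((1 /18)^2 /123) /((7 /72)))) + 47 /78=958.31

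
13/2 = 6.50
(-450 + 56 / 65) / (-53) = 29194 / 3445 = 8.47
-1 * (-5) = 5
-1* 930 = -930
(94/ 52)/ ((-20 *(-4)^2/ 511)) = -24017/ 8320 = -2.89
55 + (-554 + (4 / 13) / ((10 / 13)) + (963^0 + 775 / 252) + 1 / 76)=-2959651 / 5985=-494.51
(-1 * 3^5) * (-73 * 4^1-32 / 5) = 362556 / 5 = 72511.20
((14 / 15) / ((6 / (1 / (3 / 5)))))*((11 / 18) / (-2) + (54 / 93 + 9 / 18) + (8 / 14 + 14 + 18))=260503 / 30132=8.65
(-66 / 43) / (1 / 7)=-462 / 43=-10.74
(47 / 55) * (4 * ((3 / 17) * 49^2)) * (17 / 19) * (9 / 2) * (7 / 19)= 42656166 / 19855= 2148.38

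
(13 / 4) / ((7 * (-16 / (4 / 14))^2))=13 / 87808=0.00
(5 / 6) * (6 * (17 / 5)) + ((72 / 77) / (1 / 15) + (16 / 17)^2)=710133 / 22253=31.91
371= 371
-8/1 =-8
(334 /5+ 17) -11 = 364 /5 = 72.80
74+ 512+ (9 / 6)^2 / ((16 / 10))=18797 / 32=587.41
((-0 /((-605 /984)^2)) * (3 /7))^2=0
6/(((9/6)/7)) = 28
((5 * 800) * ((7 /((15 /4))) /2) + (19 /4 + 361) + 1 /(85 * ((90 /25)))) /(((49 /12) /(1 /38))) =2508641 /94962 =26.42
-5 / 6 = -0.83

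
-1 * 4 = -4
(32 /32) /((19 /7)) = 7 /19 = 0.37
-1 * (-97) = 97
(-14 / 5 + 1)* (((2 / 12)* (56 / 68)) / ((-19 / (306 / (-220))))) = -0.02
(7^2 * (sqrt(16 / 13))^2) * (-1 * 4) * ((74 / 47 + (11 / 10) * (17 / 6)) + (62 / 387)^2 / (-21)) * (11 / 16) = -82126099363 / 105587145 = -777.80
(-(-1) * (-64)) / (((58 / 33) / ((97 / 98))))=-51216 / 1421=-36.04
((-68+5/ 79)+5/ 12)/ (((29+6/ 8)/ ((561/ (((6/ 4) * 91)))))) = -1408198/ 150969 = -9.33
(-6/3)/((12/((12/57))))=-2/57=-0.04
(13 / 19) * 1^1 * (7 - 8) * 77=-1001 / 19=-52.68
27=27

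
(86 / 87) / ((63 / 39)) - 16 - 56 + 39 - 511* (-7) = 6476006 / 1827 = 3544.61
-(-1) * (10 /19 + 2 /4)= 39 /38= 1.03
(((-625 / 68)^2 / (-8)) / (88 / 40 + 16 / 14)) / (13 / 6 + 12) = -2734375 / 12262848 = -0.22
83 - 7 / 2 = 159 / 2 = 79.50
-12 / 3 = -4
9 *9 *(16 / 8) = 162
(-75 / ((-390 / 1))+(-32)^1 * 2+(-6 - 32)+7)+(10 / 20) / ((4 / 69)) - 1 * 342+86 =-35587 / 104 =-342.18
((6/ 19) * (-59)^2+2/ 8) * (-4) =-83563/ 19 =-4398.05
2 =2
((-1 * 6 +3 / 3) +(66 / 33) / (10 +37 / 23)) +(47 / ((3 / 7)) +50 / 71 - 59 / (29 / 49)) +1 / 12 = 13055215 / 2199012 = 5.94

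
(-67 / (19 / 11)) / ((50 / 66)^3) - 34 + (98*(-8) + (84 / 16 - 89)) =-1176770401 / 1187500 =-990.96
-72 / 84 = -0.86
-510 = -510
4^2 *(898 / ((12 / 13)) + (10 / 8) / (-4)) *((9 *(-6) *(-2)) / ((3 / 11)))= 6161892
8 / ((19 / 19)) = 8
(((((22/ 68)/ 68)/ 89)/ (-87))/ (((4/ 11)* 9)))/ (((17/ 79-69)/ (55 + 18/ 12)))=98197/ 636731791488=0.00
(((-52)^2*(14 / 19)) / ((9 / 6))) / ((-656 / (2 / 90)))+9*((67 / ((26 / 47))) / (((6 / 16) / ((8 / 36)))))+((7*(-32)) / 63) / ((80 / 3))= 882861758 / 1367145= 645.77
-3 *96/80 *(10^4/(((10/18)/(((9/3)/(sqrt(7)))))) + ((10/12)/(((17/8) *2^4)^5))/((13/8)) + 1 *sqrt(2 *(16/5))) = -194400 *sqrt(7)/7- 72 *sqrt(10)/25- 3/73832564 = -73485.40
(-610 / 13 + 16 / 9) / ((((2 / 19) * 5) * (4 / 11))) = -551969 / 2340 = -235.88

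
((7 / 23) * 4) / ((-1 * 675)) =-28 / 15525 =-0.00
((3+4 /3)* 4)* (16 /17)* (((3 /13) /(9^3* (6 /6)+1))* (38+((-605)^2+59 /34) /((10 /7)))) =697018264 /527425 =1321.55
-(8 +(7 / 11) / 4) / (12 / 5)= -3.40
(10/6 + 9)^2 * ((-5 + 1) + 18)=1592.89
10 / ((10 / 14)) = 14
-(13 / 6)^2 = -169 / 36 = -4.69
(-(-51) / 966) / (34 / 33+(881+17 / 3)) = 561 / 9432668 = 0.00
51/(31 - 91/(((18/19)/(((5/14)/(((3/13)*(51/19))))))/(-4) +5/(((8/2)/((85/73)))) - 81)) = 27939643293/17606432413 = 1.59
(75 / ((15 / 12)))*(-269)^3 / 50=-116790654 / 5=-23358130.80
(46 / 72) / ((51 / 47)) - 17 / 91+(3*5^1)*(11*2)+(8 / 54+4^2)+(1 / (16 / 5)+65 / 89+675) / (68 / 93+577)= 28493004237067 / 81942312816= 347.72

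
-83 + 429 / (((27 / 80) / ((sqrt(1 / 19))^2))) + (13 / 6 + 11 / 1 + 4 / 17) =-15683 / 5814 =-2.70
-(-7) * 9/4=63/4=15.75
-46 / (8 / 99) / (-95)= 2277 / 380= 5.99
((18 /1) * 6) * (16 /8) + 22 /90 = 9731 /45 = 216.24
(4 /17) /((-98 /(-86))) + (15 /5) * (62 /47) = 163022 /39151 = 4.16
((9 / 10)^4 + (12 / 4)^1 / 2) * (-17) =-366537 / 10000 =-36.65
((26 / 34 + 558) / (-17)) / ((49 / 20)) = -27140 / 2023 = -13.42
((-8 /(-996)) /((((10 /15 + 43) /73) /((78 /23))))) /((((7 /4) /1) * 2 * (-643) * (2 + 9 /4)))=-91104 /19135294843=-0.00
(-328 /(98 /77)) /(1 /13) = -23452 /7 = -3350.29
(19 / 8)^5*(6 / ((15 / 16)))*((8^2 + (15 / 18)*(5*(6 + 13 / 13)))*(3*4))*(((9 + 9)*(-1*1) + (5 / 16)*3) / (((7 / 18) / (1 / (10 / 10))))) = -485832908691 / 20480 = -23722309.99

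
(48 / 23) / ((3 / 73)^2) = 1235.71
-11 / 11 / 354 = -1 / 354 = -0.00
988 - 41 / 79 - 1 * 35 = 75246 / 79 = 952.48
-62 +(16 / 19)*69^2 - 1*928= 57366 / 19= 3019.26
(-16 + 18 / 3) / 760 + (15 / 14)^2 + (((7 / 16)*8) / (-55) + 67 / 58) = 6611977 / 2969890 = 2.23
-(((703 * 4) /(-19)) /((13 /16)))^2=-5607424 /169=-33180.02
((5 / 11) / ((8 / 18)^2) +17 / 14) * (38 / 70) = 82289 / 43120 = 1.91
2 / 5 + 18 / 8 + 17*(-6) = -1987 / 20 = -99.35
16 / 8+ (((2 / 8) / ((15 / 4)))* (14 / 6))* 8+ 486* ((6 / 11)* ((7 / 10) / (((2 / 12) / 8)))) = 4410598 / 495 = 8910.30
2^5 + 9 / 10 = 329 / 10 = 32.90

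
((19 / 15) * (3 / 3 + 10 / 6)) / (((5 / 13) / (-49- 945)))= -1964144 / 225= -8729.53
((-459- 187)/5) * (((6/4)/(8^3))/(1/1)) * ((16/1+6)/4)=-10659/5120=-2.08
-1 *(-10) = 10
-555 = -555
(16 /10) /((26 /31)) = 124 /65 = 1.91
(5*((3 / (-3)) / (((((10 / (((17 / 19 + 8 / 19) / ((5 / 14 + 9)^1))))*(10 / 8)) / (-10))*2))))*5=3500 / 2489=1.41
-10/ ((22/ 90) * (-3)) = 150/ 11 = 13.64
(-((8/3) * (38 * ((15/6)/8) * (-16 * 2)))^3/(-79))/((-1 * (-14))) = -14047232000/14931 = -940809.86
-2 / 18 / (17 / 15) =-0.10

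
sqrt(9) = 3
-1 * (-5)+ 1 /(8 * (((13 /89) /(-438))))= -19231 /52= -369.83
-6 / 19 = -0.32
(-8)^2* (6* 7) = 2688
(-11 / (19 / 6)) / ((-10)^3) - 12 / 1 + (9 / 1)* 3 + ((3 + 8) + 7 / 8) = 510691 / 19000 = 26.88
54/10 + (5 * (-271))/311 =1622/1555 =1.04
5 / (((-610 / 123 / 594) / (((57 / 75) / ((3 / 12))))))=-2776356 / 1525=-1820.56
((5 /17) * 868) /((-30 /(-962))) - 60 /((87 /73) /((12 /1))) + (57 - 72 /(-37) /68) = 418046621 /54723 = 7639.32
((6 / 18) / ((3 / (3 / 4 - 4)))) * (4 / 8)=-13 / 72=-0.18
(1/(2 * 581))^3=1/1568983528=0.00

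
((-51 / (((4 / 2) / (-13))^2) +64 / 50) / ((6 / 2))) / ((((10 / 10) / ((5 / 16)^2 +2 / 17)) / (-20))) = 201780139 / 65280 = 3090.99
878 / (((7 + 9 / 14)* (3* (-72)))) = -3073 / 5778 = -0.53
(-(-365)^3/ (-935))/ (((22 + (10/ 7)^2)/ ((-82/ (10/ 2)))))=35478.20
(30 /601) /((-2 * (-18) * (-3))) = -5 /10818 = -0.00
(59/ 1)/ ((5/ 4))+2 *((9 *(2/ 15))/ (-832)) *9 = 49061/ 1040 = 47.17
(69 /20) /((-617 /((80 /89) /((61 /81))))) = -22356 /3349693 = -0.01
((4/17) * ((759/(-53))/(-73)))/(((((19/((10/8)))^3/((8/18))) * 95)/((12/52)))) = 6325/445723362916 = 0.00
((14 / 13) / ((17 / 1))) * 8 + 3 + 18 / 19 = 18703 / 4199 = 4.45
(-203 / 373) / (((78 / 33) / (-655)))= 1462615 / 9698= 150.82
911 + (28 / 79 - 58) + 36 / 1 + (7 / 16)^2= 17990175 / 20224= 889.55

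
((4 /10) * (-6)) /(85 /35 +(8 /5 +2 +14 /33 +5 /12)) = -3696 /10579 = -0.35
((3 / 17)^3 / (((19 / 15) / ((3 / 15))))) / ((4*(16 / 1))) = 81 / 5974208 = 0.00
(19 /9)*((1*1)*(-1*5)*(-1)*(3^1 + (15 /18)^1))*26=28405 /27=1052.04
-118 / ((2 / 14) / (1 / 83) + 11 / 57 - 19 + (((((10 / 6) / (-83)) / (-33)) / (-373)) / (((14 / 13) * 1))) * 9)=4581065148 / 269812637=16.98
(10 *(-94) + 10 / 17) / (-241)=15970 / 4097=3.90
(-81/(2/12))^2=236196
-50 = -50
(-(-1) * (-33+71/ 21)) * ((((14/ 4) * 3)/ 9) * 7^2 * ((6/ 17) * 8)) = -243824/ 51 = -4780.86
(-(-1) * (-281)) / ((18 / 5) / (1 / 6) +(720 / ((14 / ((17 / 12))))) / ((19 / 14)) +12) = -26695 / 8292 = -3.22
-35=-35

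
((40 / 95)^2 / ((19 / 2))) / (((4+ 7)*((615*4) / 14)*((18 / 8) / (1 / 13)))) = 1792 / 5428932795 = 0.00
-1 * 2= -2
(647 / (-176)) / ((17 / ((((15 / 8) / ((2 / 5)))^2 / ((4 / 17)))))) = -3639375 / 180224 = -20.19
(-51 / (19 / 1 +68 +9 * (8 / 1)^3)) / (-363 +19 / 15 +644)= -51 / 1325242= -0.00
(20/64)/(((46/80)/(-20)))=-250/23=-10.87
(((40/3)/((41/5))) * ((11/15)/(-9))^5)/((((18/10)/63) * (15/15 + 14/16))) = -72150848/661843335375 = -0.00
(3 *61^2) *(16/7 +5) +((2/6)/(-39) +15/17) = 1132375723/13923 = 81331.30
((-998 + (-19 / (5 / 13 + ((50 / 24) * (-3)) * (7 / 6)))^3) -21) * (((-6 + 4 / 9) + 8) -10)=679300044711364 / 90070864875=7541.84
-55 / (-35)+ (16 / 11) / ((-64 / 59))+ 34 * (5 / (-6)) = -25967 / 924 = -28.10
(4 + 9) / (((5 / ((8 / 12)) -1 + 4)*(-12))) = -13 / 126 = -0.10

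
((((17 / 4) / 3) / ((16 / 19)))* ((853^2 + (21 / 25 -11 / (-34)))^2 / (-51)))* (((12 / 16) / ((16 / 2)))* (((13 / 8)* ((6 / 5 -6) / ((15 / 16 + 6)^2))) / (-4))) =-10497594887149838143 / 158256400000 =-66332830.06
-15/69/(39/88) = -440/897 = -0.49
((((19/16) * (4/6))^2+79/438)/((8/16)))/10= 33937/210240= 0.16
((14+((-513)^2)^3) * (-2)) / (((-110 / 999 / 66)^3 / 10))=1962566633071071145009423116 / 25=78502665322842845800376920.00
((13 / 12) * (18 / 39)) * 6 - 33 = -30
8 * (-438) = -3504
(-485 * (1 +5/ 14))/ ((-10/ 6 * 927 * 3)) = 1843/ 12978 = 0.14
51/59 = 0.86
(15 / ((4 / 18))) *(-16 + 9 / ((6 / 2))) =-1755 / 2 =-877.50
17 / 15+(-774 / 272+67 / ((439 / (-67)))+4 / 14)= -73045789 / 6268920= -11.65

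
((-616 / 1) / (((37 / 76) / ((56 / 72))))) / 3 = -327712 / 999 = -328.04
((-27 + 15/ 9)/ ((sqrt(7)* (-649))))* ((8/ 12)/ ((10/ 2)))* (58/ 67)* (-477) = -467248* sqrt(7)/ 1521905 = -0.81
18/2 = 9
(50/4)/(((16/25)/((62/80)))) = 3875/256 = 15.14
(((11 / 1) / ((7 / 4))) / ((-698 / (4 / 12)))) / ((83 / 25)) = -550 / 608307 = -0.00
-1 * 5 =-5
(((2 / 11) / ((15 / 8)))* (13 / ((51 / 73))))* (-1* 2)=-30368 / 8415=-3.61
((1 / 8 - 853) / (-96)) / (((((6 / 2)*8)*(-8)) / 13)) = -88699 / 147456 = -0.60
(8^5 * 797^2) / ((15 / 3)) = 20814528512 / 5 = 4162905702.40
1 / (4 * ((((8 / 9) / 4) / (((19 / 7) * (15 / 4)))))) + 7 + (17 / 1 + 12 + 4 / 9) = 96557 / 2016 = 47.90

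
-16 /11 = -1.45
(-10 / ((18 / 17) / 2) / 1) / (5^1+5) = -17 / 9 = -1.89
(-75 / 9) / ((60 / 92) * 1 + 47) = -575 / 3288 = -0.17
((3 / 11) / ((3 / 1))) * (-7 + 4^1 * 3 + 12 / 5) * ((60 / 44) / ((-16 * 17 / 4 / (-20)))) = 555 / 2057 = 0.27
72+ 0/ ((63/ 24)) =72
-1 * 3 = -3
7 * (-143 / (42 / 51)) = -2431 / 2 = -1215.50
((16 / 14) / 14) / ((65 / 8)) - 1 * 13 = -41373 / 3185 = -12.99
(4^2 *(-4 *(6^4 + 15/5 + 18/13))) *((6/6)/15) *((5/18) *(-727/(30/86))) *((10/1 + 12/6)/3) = 4509586816/351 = 12847825.69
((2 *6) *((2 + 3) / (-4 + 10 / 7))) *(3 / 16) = -35 / 8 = -4.38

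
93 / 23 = 4.04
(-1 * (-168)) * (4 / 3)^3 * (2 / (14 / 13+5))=131.06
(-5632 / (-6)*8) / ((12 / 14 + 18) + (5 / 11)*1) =1734656 / 4461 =388.85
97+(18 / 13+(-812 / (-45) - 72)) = 25991 / 585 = 44.43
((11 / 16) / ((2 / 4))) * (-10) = -55 / 4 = -13.75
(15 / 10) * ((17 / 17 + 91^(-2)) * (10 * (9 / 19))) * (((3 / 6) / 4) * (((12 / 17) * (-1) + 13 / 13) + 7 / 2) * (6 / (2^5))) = 216346545 / 342369664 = 0.63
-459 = -459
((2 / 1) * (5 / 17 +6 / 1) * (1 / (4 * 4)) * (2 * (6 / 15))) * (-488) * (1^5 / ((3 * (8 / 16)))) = -204.77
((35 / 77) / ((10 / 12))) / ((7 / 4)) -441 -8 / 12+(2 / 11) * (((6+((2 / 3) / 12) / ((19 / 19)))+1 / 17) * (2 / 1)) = -5173409 / 11781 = -439.13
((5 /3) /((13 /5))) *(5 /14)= 125 /546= 0.23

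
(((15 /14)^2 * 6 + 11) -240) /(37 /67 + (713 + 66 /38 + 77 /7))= -27709391 /90607468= -0.31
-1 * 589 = -589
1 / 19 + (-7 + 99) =1749 / 19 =92.05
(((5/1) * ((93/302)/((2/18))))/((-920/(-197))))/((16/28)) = 1154223/222272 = 5.19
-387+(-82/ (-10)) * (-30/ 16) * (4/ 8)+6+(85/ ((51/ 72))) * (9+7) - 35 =23941/ 16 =1496.31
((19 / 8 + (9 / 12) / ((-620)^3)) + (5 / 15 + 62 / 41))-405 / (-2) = 24239506731631 / 117257376000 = 206.72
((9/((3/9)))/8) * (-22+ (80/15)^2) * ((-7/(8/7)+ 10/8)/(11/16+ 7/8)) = -3393/50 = -67.86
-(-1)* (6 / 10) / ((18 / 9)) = 3 / 10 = 0.30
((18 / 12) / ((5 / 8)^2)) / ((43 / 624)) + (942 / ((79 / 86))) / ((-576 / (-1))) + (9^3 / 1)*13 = 38866456093 / 4076400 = 9534.50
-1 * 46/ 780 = -23/ 390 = -0.06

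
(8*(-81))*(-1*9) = 5832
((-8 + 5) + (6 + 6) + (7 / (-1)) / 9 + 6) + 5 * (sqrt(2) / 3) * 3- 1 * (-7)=5 * sqrt(2) + 191 / 9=28.29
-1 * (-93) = 93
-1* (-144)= 144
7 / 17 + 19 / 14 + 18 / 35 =2.28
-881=-881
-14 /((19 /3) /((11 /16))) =-231 /152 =-1.52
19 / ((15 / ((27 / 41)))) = 171 / 205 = 0.83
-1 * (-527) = 527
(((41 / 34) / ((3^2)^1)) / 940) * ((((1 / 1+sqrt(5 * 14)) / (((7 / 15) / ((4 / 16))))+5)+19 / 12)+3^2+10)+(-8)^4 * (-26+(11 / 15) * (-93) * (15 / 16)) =-4450402852943 / 12080880+41 * sqrt(70) / 536928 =-368384.00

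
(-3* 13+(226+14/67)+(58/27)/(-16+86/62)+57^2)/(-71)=-2815773740/58182867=-48.40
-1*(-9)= 9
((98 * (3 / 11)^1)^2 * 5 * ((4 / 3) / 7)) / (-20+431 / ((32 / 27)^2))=84295680 / 35539999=2.37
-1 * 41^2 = -1681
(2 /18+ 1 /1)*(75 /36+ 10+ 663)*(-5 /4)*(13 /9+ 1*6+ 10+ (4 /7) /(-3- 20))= -5111933525 /312984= -16332.89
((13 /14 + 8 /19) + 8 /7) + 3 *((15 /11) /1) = 19263 /2926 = 6.58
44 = 44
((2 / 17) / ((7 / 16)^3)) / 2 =4096 / 5831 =0.70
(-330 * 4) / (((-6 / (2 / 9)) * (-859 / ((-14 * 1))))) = 6160 / 7731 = 0.80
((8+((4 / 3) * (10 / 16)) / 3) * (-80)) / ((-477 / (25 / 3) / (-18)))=-298000 / 1431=-208.25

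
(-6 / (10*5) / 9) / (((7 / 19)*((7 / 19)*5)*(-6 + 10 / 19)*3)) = 6859 / 5733000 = 0.00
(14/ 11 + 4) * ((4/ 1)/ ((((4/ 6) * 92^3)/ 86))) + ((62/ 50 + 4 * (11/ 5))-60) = -1337205779/ 26767400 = -49.96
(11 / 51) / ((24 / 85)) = 55 / 72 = 0.76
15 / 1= 15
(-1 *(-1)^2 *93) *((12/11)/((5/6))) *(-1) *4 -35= 24859/55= 451.98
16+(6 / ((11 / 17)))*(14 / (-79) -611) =-4910962 / 869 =-5651.28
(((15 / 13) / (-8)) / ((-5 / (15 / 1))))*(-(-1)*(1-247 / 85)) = -729 / 884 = -0.82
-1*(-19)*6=114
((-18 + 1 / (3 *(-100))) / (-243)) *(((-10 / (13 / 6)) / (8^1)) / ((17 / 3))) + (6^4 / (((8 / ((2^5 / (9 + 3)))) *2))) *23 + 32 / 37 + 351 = 140941533563 / 26493480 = 5319.86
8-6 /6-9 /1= -2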